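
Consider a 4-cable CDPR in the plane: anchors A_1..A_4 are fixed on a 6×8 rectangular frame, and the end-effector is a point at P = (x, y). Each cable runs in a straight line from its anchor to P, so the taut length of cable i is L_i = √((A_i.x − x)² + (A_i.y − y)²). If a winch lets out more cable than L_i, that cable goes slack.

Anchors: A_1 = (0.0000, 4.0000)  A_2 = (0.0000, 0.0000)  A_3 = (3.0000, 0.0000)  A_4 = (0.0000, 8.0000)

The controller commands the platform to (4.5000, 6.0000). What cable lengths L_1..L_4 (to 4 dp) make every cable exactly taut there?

cable 1: Δx=-4.5000, Δy=-2.0000; L_1 = √(Δx²+Δy²) = 4.9244
cable 2: Δx=-4.5000, Δy=-6.0000; L_2 = √(Δx²+Δy²) = 7.5000
cable 3: Δx=-1.5000, Δy=-6.0000; L_3 = √(Δx²+Δy²) = 6.1847
cable 4: Δx=-4.5000, Δy=2.0000; L_4 = √(Δx²+Δy²) = 4.9244

(4.9244, 7.5000, 6.1847, 4.9244)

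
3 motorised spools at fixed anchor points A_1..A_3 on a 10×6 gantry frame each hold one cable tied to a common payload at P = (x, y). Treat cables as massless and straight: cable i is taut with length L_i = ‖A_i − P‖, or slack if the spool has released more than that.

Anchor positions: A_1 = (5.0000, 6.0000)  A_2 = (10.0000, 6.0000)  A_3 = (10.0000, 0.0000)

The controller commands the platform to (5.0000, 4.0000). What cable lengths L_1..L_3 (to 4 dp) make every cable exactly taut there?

L_1: Δ = A_1−P = (0.0000, 2.0000) → ‖Δ‖ = √4.0000 = 2.0000
L_2: Δ = A_2−P = (5.0000, 2.0000) → ‖Δ‖ = √29.0000 = 5.3852
L_3: Δ = A_3−P = (5.0000, -4.0000) → ‖Δ‖ = √41.0000 = 6.4031

(2.0000, 5.3852, 6.4031)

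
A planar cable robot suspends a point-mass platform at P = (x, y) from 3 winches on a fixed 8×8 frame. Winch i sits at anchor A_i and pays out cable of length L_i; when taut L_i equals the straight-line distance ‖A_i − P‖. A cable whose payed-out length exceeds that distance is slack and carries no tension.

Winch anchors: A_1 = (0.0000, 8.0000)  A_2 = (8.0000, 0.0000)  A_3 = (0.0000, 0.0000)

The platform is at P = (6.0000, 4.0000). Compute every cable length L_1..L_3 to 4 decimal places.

(7.2111, 4.4721, 7.2111)

cable 1: Δx=-6.0000, Δy=4.0000; L_1 = √(Δx²+Δy²) = 7.2111
cable 2: Δx=2.0000, Δy=-4.0000; L_2 = √(Δx²+Δy²) = 4.4721
cable 3: Δx=-6.0000, Δy=-4.0000; L_3 = √(Δx²+Δy²) = 7.2111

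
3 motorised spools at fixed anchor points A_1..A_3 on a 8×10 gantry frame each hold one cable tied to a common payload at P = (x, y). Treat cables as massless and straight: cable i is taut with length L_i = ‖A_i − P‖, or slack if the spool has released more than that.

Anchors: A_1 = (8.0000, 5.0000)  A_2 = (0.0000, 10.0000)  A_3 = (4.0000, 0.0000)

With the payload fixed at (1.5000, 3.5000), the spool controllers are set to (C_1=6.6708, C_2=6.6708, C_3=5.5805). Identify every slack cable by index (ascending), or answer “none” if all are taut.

cable 1: L_1 = ‖A_1−P‖ = 6.6708;  C_1 = 6.6708 → taut
cable 2: L_2 = ‖A_2−P‖ = 6.6708;  C_2 = 6.6708 → taut
cable 3: L_3 = ‖A_3−P‖ = 4.3012;  C_3 = 5.5805 → slack

3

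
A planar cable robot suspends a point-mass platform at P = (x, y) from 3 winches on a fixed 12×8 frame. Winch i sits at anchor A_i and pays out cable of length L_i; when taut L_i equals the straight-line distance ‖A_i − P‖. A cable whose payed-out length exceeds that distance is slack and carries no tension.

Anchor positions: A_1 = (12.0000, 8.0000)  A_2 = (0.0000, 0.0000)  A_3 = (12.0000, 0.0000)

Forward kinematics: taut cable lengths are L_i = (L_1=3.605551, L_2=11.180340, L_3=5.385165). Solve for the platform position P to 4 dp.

(10.0000, 5.0000)

expand ‖A_i−P‖²=L_i² and subtract eq 1 (k_i ≔ ‖A_i‖²−L_i²)
k_1 = 144.0000+64.0000−13.0000 = 195.0000
eq1−eq2 → [24.0000  16.0000]·P = 320.0000
eq1−eq3 → [0.0000  16.0000]·P = 80.0000
2×2 solve → P = (10.0000, 5.0000)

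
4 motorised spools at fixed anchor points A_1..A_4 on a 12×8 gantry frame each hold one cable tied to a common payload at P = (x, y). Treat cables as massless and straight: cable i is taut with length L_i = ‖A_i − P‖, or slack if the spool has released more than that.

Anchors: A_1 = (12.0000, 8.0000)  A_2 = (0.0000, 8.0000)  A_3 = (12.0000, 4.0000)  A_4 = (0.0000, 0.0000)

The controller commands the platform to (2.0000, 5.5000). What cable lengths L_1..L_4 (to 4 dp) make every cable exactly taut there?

L_1 = √((12.0000−2.0000)² + (8.0000−5.5000)²) = 10.3078
L_2 = √((0.0000−2.0000)² + (8.0000−5.5000)²) = 3.2016
L_3 = √((12.0000−2.0000)² + (4.0000−5.5000)²) = 10.1119
L_4 = √((0.0000−2.0000)² + (0.0000−5.5000)²) = 5.8523

(10.3078, 3.2016, 10.1119, 5.8523)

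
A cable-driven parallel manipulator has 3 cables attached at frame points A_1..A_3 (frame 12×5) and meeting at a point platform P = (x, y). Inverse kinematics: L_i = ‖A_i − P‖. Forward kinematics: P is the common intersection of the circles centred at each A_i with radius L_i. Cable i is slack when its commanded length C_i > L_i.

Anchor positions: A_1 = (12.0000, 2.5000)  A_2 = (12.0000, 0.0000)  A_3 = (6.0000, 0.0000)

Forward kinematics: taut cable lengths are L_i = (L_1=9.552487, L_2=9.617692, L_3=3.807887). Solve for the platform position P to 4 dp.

(2.5000, 1.5000)

circle eqns → linear via eq_j − eq_1; set k_j = A_j·A_j − L_j²
k_1 = 144.0000+6.2500−91.2500 = 59.0000
0.0000·x + 5.0000·y = k_1−k_2 = 7.5000
12.0000·x + 5.0000·y = k_1−k_3 = 37.5000
solve first two rows → x=2.5000, y=1.5000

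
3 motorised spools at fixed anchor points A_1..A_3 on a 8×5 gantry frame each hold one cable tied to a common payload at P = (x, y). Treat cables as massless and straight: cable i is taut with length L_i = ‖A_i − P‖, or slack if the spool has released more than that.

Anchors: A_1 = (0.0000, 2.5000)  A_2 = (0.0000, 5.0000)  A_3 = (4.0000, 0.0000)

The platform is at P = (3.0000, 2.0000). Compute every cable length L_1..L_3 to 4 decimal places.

(3.0414, 4.2426, 2.2361)

L_1 = √((0.0000−3.0000)² + (2.5000−2.0000)²) = 3.0414
L_2 = √((0.0000−3.0000)² + (5.0000−2.0000)²) = 4.2426
L_3 = √((4.0000−3.0000)² + (0.0000−2.0000)²) = 2.2361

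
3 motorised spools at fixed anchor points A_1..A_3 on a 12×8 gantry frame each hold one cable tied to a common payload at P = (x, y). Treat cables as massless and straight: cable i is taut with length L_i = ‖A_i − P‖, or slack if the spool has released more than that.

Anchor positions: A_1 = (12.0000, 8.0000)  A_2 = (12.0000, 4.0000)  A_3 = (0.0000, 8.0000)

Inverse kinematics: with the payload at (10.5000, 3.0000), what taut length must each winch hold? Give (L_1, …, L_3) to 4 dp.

L_1 = √((12.0000−10.5000)² + (8.0000−3.0000)²) = 5.2202
L_2 = √((12.0000−10.5000)² + (4.0000−3.0000)²) = 1.8028
L_3 = √((0.0000−10.5000)² + (8.0000−3.0000)²) = 11.6297

(5.2202, 1.8028, 11.6297)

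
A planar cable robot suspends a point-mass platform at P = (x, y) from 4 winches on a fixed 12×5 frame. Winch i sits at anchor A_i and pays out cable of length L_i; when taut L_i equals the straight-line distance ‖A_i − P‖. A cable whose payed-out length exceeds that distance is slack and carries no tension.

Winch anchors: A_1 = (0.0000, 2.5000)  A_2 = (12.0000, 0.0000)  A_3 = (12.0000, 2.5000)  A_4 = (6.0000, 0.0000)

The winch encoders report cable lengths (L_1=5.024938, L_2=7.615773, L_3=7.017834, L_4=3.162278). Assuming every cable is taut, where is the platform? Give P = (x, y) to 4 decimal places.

(5.0000, 3.0000)

circle eqns → linear via eq_j − eq_1; set c_j = A_j·A_j − L_j²
c_1 = 0.0000+6.2500−25.2500 = -19.0000
-24.0000·x + 5.0000·y = c_1−c_2 = -105.0000
-24.0000·x + 0.0000·y = c_1−c_3 = -120.0000
-12.0000·x + 5.0000·y = c_1−c_4 = -45.0000
solve first two rows → x=5.0000, y=3.0000
check cable 4: ‖A_4−P‖² = 10.0000 ≈ L_4² = 10.0000 ✓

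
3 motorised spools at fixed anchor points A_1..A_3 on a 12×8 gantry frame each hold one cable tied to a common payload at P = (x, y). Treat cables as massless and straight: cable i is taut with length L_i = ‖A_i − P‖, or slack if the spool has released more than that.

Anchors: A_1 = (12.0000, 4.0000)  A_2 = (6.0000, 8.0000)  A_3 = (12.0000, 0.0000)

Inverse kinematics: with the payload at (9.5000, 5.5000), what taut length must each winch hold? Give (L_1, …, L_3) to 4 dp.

L_1 = √((12.0000−9.5000)² + (4.0000−5.5000)²) = 2.9155
L_2 = √((6.0000−9.5000)² + (8.0000−5.5000)²) = 4.3012
L_3 = √((12.0000−9.5000)² + (0.0000−5.5000)²) = 6.0415

(2.9155, 4.3012, 6.0415)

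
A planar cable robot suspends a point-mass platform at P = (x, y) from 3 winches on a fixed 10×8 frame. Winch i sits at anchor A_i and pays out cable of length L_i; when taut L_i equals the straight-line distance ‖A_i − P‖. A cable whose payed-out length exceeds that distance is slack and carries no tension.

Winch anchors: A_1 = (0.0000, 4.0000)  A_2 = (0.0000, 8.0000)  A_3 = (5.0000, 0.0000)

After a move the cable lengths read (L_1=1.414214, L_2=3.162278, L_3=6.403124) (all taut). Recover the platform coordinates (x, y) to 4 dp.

each cable: (A_i−P)·(A_i−P) = L_i²; let k_i = ‖A_i‖²−L_i²
k_1 = 0.0000+16.0000−2.0000 = 14.0000
row 1: 0.0000x − 8.0000y = -40.0000  (k_2=54.0000)
row 2: -10.0000x + 8.0000y = 30.0000  (k_3=-16.0000)
Cramer on rows 1–2 → x = 1.0000, y = 5.0000

(1.0000, 5.0000)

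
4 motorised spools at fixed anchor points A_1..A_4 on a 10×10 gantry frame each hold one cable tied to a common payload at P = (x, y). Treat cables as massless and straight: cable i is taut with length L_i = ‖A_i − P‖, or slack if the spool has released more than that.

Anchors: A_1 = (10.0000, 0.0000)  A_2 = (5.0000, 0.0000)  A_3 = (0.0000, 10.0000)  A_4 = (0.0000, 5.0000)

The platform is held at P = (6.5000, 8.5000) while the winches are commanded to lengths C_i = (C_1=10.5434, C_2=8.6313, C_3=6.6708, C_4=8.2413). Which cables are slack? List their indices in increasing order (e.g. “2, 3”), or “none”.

1, 4

cable 1: √((3.5000)²+(-8.5000)²)=9.1924, C_1=10.5434: slack
cable 2: √((-1.5000)²+(-8.5000)²)=8.6313, C_2=8.6313: taut
cable 3: √((-6.5000)²+(1.5000)²)=6.6708, C_3=6.6708: taut
cable 4: √((-6.5000)²+(-3.5000)²)=7.3824, C_4=8.2413: slack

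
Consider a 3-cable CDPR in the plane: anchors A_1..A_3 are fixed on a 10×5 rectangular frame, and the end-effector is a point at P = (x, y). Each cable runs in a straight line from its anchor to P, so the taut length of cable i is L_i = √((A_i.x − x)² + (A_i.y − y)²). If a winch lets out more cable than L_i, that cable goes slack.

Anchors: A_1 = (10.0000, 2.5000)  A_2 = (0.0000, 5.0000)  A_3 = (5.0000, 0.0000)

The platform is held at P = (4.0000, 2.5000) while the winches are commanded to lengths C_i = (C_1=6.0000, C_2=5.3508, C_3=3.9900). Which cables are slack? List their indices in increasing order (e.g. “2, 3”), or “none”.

2, 3

cable 1: √((6.0000)²+(0.0000)²)=6.0000, C_1=6.0000: taut
cable 2: √((-4.0000)²+(2.5000)²)=4.7170, C_2=5.3508: slack
cable 3: √((1.0000)²+(-2.5000)²)=2.6926, C_3=3.9900: slack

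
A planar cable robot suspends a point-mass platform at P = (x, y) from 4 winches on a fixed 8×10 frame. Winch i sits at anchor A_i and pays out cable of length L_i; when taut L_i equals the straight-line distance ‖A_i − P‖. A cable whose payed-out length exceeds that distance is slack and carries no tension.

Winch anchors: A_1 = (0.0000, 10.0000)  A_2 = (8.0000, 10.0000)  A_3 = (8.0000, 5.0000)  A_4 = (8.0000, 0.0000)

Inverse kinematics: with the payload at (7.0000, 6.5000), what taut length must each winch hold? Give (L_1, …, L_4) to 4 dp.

(7.8262, 3.6401, 1.8028, 6.5765)

cable 1: Δx=-7.0000, Δy=3.5000; L_1 = √(Δx²+Δy²) = 7.8262
cable 2: Δx=1.0000, Δy=3.5000; L_2 = √(Δx²+Δy²) = 3.6401
cable 3: Δx=1.0000, Δy=-1.5000; L_3 = √(Δx²+Δy²) = 1.8028
cable 4: Δx=1.0000, Δy=-6.5000; L_4 = √(Δx²+Δy²) = 6.5765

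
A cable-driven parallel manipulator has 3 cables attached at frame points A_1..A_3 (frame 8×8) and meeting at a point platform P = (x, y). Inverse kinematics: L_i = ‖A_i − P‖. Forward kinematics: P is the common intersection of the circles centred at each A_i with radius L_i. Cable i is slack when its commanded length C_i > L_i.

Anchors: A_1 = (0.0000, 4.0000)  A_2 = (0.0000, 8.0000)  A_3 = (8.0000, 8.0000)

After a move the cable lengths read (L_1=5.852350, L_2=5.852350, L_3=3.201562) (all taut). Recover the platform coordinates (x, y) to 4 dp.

(5.5000, 6.0000)

each cable: (A_i−P)·(A_i−P) = L_i²; let c_i = ‖A_i‖²−L_i²
c_1 = 0.0000+16.0000−34.2500 = -18.2500
row 1: 0.0000x − 8.0000y = -48.0000  (c_2=29.7500)
row 2: -16.0000x − 8.0000y = -136.0000  (c_3=117.7500)
Cramer on rows 1–2 → x = 5.5000, y = 6.0000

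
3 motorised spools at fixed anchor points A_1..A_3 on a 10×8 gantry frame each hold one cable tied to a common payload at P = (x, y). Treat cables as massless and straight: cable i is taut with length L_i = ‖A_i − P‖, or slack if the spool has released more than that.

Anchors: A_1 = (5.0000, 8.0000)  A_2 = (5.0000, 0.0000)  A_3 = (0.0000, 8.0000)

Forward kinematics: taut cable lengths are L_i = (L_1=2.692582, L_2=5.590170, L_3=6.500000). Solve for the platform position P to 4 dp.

each cable: (A_i−P)·(A_i−P) = L_i²; let q_i = ‖A_i‖²−L_i²
q_1 = 25.0000+64.0000−7.2500 = 81.7500
row 1: 0.0000x + 16.0000y = 88.0000  (q_2=-6.2500)
row 2: 10.0000x + 0.0000y = 60.0000  (q_3=21.7500)
Cramer on rows 1–2 → x = 6.0000, y = 5.5000

(6.0000, 5.5000)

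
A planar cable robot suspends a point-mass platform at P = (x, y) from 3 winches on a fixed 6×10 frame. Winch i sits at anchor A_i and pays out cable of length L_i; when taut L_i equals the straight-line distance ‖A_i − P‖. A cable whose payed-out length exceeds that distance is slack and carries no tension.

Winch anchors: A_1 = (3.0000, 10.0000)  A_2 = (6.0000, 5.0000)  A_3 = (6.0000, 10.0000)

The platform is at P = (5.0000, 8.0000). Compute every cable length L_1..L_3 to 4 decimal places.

(2.8284, 3.1623, 2.2361)

L_1 = √((3.0000−5.0000)² + (10.0000−8.0000)²) = 2.8284
L_2 = √((6.0000−5.0000)² + (5.0000−8.0000)²) = 3.1623
L_3 = √((6.0000−5.0000)² + (10.0000−8.0000)²) = 2.2361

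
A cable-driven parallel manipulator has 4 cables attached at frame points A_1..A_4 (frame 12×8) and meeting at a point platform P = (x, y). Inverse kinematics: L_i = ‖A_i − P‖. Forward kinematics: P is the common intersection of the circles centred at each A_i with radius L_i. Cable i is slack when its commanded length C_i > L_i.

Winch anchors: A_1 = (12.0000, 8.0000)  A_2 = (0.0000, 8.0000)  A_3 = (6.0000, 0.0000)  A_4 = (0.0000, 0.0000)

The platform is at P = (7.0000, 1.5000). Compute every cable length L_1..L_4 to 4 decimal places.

L_1: Δ = A_1−P = (5.0000, 6.5000) → ‖Δ‖ = √67.2500 = 8.2006
L_2: Δ = A_2−P = (-7.0000, 6.5000) → ‖Δ‖ = √91.2500 = 9.5525
L_3: Δ = A_3−P = (-1.0000, -1.5000) → ‖Δ‖ = √3.2500 = 1.8028
L_4: Δ = A_4−P = (-7.0000, -1.5000) → ‖Δ‖ = √51.2500 = 7.1589

(8.2006, 9.5525, 1.8028, 7.1589)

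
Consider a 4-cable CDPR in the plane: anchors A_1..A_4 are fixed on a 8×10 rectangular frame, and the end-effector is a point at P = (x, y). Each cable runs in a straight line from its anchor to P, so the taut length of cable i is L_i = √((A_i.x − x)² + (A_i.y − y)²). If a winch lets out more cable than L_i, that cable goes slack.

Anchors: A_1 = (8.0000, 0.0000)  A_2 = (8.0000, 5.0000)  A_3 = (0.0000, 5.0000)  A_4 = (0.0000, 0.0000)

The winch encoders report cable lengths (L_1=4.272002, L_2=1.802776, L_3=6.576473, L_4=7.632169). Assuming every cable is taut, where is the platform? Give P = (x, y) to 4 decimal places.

circle eqns → linear via eq_j − eq_1; set k_j = A_j·A_j − L_j²
k_1 = 64.0000+0.0000−18.2500 = 45.7500
0.0000·x − 10.0000·y = k_1−k_2 = -40.0000
16.0000·x − 10.0000·y = k_1−k_3 = 64.0000
16.0000·x + 0.0000·y = k_1−k_4 = 104.0000
solve first two rows → x=6.5000, y=4.0000
check cable 4: ‖A_4−P‖² = 58.2500 ≈ L_4² = 58.2500 ✓

(6.5000, 4.0000)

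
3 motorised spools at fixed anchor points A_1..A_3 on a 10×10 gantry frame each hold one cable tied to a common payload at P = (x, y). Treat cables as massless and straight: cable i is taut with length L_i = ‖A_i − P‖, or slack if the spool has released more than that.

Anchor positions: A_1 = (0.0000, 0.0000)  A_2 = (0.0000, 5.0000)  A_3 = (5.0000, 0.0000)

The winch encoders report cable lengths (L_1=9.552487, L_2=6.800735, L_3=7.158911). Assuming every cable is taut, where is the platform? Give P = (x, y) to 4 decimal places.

each cable: (A_i−P)·(A_i−P) = L_i²; let q_i = ‖A_i‖²−L_i²
q_1 = 0.0000+0.0000−91.2500 = -91.2500
row 1: 0.0000x − 10.0000y = -70.0000  (q_2=-21.2500)
row 2: -10.0000x + 0.0000y = -65.0000  (q_3=-26.2500)
Cramer on rows 1–2 → x = 6.5000, y = 7.0000

(6.5000, 7.0000)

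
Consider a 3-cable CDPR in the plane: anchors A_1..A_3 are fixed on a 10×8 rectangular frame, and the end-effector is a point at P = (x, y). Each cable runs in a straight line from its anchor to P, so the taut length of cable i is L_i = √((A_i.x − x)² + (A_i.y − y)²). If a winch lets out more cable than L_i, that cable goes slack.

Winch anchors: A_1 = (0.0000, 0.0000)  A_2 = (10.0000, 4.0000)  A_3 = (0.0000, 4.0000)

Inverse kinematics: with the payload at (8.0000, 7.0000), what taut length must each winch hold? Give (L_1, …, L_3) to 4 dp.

L_1 = √((0.0000−8.0000)² + (0.0000−7.0000)²) = 10.6301
L_2 = √((10.0000−8.0000)² + (4.0000−7.0000)²) = 3.6056
L_3 = √((0.0000−8.0000)² + (4.0000−7.0000)²) = 8.5440

(10.6301, 3.6056, 8.5440)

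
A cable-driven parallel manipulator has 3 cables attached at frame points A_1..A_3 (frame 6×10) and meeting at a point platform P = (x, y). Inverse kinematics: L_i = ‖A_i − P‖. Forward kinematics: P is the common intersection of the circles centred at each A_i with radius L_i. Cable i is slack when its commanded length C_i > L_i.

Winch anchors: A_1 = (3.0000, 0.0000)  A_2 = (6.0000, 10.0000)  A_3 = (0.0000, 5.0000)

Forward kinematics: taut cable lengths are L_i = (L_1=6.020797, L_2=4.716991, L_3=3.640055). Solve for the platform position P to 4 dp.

(3.5000, 6.0000)

expand ‖A_i−P‖²=L_i² and subtract eq 1 (k_i ≔ ‖A_i‖²−L_i²)
k_1 = 9.0000+0.0000−36.2500 = -27.2500
eq1−eq2 → [-6.0000  -20.0000]·P = -141.0000
eq1−eq3 → [6.0000  -10.0000]·P = -39.0000
2×2 solve → P = (3.5000, 6.0000)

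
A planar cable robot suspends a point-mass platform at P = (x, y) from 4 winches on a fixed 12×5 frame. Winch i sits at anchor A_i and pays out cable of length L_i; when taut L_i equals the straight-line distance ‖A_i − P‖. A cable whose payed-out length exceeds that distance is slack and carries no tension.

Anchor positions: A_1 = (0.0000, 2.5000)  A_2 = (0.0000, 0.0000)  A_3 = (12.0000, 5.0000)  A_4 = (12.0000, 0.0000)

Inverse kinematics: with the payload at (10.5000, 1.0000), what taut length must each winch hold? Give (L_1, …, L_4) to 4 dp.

L_1: Δ = A_1−P = (-10.5000, 1.5000) → ‖Δ‖ = √112.5000 = 10.6066
L_2: Δ = A_2−P = (-10.5000, -1.0000) → ‖Δ‖ = √111.2500 = 10.5475
L_3: Δ = A_3−P = (1.5000, 4.0000) → ‖Δ‖ = √18.2500 = 4.2720
L_4: Δ = A_4−P = (1.5000, -1.0000) → ‖Δ‖ = √3.2500 = 1.8028

(10.6066, 10.5475, 4.2720, 1.8028)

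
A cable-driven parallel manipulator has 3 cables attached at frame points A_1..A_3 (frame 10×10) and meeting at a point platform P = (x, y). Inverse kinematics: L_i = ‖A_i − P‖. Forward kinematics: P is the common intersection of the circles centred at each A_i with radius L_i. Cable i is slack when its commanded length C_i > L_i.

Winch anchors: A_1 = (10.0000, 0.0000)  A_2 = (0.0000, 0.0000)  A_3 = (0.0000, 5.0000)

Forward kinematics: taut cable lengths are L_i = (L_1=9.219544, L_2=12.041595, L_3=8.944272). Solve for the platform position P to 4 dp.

(8.0000, 9.0000)

circle eqns → linear via eq_j − eq_1; set c_j = A_j·A_j − L_j²
c_1 = 100.0000+0.0000−85.0000 = 15.0000
20.0000·x + 0.0000·y = c_1−c_2 = 160.0000
20.0000·x − 10.0000·y = c_1−c_3 = 70.0000
solve first two rows → x=8.0000, y=9.0000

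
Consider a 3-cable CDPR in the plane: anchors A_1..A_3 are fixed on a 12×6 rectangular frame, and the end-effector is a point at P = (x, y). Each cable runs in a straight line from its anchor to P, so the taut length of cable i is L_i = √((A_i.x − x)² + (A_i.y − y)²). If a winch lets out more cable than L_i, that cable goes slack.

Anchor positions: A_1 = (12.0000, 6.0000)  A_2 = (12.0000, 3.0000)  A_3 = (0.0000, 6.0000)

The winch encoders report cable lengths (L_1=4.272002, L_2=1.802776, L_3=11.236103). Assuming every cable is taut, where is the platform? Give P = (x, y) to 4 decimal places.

(10.5000, 2.0000)

circle eqns → linear via eq_j − eq_1; set k_j = A_j·A_j − L_j²
k_1 = 144.0000+36.0000−18.2500 = 161.7500
0.0000·x + 6.0000·y = k_1−k_2 = 12.0000
24.0000·x + 0.0000·y = k_1−k_3 = 252.0000
solve first two rows → x=10.5000, y=2.0000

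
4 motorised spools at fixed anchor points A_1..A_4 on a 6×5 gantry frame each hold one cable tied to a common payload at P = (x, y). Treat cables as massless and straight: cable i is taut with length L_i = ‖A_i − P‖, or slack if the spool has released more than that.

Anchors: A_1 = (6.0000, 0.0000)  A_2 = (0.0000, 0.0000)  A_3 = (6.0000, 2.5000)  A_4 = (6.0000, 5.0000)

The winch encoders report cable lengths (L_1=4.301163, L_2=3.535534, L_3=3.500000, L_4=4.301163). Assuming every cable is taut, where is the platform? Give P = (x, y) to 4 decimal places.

each cable: (A_i−P)·(A_i−P) = L_i²; let c_i = ‖A_i‖²−L_i²
c_1 = 36.0000+0.0000−18.5000 = 17.5000
row 1: 12.0000x + 0.0000y = 30.0000  (c_2=-12.5000)
row 2: 0.0000x − 5.0000y = -12.5000  (c_3=30.0000)
row 3: 0.0000x − 10.0000y = -25.0000  (c_4=42.5000)
Cramer on rows 1–2 → x = 2.5000, y = 2.5000
check cable 4: ‖A_4−P‖² = 18.5000 ≈ L_4² = 18.5000 ✓

(2.5000, 2.5000)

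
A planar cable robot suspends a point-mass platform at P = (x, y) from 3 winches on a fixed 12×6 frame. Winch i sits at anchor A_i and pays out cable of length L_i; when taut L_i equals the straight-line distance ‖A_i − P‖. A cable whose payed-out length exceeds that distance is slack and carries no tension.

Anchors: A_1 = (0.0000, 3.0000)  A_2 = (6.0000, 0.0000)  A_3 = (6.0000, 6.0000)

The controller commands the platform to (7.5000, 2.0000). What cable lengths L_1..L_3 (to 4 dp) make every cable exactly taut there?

(7.5664, 2.5000, 4.2720)

L_1 = √((0.0000−7.5000)² + (3.0000−2.0000)²) = 7.5664
L_2 = √((6.0000−7.5000)² + (0.0000−2.0000)²) = 2.5000
L_3 = √((6.0000−7.5000)² + (6.0000−2.0000)²) = 4.2720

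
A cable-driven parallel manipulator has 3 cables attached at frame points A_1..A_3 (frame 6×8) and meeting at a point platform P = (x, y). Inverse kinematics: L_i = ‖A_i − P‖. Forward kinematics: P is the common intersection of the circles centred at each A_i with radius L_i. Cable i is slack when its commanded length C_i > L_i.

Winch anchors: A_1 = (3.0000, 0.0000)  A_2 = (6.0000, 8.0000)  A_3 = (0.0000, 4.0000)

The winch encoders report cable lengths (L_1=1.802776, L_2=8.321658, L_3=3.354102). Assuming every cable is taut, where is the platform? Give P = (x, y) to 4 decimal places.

(1.5000, 1.0000)

expand ‖A_i−P‖²=L_i² and subtract eq 1 (k_i ≔ ‖A_i‖²−L_i²)
k_1 = 9.0000+0.0000−3.2500 = 5.7500
eq1−eq2 → [-6.0000  -16.0000]·P = -25.0000
eq1−eq3 → [6.0000  -8.0000]·P = 1.0000
2×2 solve → P = (1.5000, 1.0000)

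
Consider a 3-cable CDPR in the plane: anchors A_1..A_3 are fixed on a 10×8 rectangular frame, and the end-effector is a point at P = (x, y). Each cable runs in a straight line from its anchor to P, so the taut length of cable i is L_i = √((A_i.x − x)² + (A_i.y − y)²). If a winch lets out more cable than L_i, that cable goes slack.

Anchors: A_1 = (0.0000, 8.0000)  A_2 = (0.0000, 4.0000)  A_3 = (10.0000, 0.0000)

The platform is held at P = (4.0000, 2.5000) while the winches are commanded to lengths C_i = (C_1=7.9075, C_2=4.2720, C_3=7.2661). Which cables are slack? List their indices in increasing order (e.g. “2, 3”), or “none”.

1, 3

cable 1: L_1 = ‖A_1−P‖ = 6.8007;  C_1 = 7.9075 → slack
cable 2: L_2 = ‖A_2−P‖ = 4.2720;  C_2 = 4.2720 → taut
cable 3: L_3 = ‖A_3−P‖ = 6.5000;  C_3 = 7.2661 → slack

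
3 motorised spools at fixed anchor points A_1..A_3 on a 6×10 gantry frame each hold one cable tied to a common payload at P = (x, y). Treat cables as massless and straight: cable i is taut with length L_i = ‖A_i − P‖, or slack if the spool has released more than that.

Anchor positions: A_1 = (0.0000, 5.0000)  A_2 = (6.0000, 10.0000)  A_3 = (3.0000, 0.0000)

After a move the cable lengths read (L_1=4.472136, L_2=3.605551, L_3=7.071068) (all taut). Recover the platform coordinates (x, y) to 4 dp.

(4.0000, 7.0000)

each cable: (A_i−P)·(A_i−P) = L_i²; let k_i = ‖A_i‖²−L_i²
k_1 = 0.0000+25.0000−20.0000 = 5.0000
row 1: -12.0000x − 10.0000y = -118.0000  (k_2=123.0000)
row 2: -6.0000x + 10.0000y = 46.0000  (k_3=-41.0000)
Cramer on rows 1–2 → x = 4.0000, y = 7.0000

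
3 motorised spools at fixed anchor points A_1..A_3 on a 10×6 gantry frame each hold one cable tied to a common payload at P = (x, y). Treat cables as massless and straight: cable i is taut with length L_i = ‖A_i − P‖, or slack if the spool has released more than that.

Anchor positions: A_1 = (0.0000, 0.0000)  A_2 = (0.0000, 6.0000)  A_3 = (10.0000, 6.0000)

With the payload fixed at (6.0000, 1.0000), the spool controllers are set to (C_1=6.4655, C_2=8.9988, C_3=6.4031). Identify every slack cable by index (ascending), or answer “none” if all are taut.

1, 2

cable 1: L_1 = ‖A_1−P‖ = 6.0828;  C_1 = 6.4655 → slack
cable 2: L_2 = ‖A_2−P‖ = 7.8102;  C_2 = 8.9988 → slack
cable 3: L_3 = ‖A_3−P‖ = 6.4031;  C_3 = 6.4031 → taut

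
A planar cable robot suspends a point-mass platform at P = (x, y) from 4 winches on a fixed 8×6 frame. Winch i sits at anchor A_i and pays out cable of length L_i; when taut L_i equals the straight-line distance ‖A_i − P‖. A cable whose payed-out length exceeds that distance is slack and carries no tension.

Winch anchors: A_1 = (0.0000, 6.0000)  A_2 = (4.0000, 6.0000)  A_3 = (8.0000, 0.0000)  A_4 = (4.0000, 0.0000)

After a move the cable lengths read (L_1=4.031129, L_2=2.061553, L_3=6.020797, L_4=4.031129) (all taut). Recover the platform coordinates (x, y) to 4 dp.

expand ‖A_i−P‖²=L_i² and subtract eq 1 (c_i ≔ ‖A_i‖²−L_i²)
c_1 = 0.0000+36.0000−16.2500 = 19.7500
eq1−eq2 → [-8.0000  0.0000]·P = -28.0000
eq1−eq3 → [-16.0000  12.0000]·P = -8.0000
eq1−eq4 → [-8.0000  12.0000]·P = 20.0000
2×2 solve → P = (3.5000, 4.0000)
check cable 4: ‖A_4−P‖² = 16.2500 ≈ L_4² = 16.2500 ✓

(3.5000, 4.0000)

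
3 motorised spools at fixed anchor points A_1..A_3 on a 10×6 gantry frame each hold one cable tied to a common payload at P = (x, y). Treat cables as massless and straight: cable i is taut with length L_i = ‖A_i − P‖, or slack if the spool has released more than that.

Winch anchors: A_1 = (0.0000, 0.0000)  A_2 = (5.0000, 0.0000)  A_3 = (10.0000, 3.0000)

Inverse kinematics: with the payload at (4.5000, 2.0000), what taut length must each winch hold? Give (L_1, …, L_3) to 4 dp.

cable 1: Δx=-4.5000, Δy=-2.0000; L_1 = √(Δx²+Δy²) = 4.9244
cable 2: Δx=0.5000, Δy=-2.0000; L_2 = √(Δx²+Δy²) = 2.0616
cable 3: Δx=5.5000, Δy=1.0000; L_3 = √(Δx²+Δy²) = 5.5902

(4.9244, 2.0616, 5.5902)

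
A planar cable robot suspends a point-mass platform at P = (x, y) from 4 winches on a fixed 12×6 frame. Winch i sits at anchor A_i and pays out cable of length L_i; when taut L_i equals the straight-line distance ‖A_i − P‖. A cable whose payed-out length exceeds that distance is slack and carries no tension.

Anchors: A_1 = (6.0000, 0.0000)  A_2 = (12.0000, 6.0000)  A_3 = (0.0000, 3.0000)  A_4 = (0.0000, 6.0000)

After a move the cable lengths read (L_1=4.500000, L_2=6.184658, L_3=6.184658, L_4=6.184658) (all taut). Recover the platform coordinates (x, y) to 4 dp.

(6.0000, 4.5000)

circle eqns → linear via eq_j − eq_1; set q_j = A_j·A_j − L_j²
q_1 = 36.0000+0.0000−20.2500 = 15.7500
-12.0000·x − 12.0000·y = q_1−q_2 = -126.0000
12.0000·x − 6.0000·y = q_1−q_3 = 45.0000
12.0000·x − 12.0000·y = q_1−q_4 = 18.0000
solve first two rows → x=6.0000, y=4.5000
check cable 4: ‖A_4−P‖² = 38.2500 ≈ L_4² = 38.2500 ✓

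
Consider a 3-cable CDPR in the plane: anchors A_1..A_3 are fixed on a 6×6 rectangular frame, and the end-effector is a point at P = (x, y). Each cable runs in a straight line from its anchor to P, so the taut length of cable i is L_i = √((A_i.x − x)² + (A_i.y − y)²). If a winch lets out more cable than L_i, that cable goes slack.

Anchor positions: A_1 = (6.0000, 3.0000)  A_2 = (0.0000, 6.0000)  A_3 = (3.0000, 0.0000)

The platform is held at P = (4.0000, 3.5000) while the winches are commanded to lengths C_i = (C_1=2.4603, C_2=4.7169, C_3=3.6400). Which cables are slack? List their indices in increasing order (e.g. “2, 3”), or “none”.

cable 1: √((2.0000)²+(-0.5000)²)=2.0616, C_1=2.4603: slack
cable 2: √((-4.0000)²+(2.5000)²)=4.7170, C_2=4.7169: taut
cable 3: √((-1.0000)²+(-3.5000)²)=3.6401, C_3=3.6400: taut

1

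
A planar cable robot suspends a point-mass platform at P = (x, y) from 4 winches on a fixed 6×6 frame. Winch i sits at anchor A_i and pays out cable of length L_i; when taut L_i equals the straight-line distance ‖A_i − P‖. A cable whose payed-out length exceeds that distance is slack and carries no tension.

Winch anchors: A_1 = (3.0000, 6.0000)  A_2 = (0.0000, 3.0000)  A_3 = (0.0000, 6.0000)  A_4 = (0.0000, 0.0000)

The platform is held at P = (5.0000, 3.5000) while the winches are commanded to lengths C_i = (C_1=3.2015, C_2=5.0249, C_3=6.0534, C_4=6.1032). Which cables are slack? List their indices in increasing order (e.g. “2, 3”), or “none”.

3

i=1: geometric 3.2016 vs commanded 3.2015 ⇒ taut
i=2: geometric 5.0249 vs commanded 5.0249 ⇒ taut
i=3: geometric 5.5902 vs commanded 6.0534 ⇒ slack
i=4: geometric 6.1033 vs commanded 6.1032 ⇒ taut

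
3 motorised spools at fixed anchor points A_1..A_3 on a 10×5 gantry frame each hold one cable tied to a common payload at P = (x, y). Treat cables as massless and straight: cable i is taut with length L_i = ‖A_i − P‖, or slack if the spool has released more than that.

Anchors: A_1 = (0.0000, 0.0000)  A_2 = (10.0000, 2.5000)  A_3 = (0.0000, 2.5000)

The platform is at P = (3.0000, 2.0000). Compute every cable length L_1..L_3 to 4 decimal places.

L_1: Δ = A_1−P = (-3.0000, -2.0000) → ‖Δ‖ = √13.0000 = 3.6056
L_2: Δ = A_2−P = (7.0000, 0.5000) → ‖Δ‖ = √49.2500 = 7.0178
L_3: Δ = A_3−P = (-3.0000, 0.5000) → ‖Δ‖ = √9.2500 = 3.0414

(3.6056, 7.0178, 3.0414)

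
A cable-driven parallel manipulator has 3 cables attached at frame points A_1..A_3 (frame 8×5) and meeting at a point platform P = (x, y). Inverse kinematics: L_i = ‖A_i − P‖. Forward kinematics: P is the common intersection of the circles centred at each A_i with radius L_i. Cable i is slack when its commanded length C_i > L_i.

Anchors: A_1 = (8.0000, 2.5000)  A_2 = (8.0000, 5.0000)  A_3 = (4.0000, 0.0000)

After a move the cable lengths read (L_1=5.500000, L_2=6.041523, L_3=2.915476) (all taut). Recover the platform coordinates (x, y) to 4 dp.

(2.5000, 2.5000)

circle eqns → linear via eq_j − eq_1; set k_j = A_j·A_j − L_j²
k_1 = 64.0000+6.2500−30.2500 = 40.0000
0.0000·x − 5.0000·y = k_1−k_2 = -12.5000
8.0000·x + 5.0000·y = k_1−k_3 = 32.5000
solve first two rows → x=2.5000, y=2.5000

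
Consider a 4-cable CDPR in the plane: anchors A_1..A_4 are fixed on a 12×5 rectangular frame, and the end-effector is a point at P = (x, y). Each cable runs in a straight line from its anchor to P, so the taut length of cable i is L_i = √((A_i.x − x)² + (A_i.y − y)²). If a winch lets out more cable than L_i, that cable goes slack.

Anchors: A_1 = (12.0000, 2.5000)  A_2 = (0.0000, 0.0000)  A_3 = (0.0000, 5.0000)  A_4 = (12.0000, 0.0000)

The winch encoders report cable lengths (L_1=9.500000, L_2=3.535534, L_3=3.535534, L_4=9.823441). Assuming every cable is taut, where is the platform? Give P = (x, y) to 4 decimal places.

(2.5000, 2.5000)

circle eqns → linear via eq_j − eq_1; set k_j = A_j·A_j − L_j²
k_1 = 144.0000+6.2500−90.2500 = 60.0000
24.0000·x + 5.0000·y = k_1−k_2 = 72.5000
24.0000·x − 5.0000·y = k_1−k_3 = 47.5000
0.0000·x + 5.0000·y = k_1−k_4 = 12.5000
solve first two rows → x=2.5000, y=2.5000
check cable 4: ‖A_4−P‖² = 96.5000 ≈ L_4² = 96.5000 ✓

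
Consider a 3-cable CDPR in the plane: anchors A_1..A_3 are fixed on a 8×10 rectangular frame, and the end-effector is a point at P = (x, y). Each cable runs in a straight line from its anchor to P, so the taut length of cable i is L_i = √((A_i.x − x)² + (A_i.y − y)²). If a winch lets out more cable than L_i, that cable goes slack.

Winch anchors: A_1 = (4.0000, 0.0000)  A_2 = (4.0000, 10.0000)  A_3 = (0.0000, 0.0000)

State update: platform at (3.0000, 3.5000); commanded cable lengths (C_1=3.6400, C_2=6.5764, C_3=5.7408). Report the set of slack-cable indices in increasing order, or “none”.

cable 1: √((1.0000)²+(-3.5000)²)=3.6401, C_1=3.6400: taut
cable 2: √((1.0000)²+(6.5000)²)=6.5765, C_2=6.5764: taut
cable 3: √((-3.0000)²+(-3.5000)²)=4.6098, C_3=5.7408: slack

3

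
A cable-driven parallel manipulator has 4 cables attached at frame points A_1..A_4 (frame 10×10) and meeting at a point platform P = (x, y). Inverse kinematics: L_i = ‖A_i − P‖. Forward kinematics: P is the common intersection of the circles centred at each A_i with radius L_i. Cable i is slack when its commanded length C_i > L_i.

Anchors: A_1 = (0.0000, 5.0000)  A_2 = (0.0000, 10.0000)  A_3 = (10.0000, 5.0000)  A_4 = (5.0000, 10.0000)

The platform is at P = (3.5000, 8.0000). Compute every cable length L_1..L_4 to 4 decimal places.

(4.6098, 4.0311, 7.1589, 2.5000)

cable 1: Δx=-3.5000, Δy=-3.0000; L_1 = √(Δx²+Δy²) = 4.6098
cable 2: Δx=-3.5000, Δy=2.0000; L_2 = √(Δx²+Δy²) = 4.0311
cable 3: Δx=6.5000, Δy=-3.0000; L_3 = √(Δx²+Δy²) = 7.1589
cable 4: Δx=1.5000, Δy=2.0000; L_4 = √(Δx²+Δy²) = 2.5000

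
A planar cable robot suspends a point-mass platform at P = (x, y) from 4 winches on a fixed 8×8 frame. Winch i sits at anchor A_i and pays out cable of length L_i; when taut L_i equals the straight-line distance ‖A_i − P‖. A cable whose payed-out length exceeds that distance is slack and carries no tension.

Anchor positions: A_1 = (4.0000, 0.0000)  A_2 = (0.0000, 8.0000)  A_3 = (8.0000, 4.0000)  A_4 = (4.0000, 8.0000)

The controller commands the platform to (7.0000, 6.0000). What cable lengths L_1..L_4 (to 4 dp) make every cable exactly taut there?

L_1 = √((4.0000−7.0000)² + (0.0000−6.0000)²) = 6.7082
L_2 = √((0.0000−7.0000)² + (8.0000−6.0000)²) = 7.2801
L_3 = √((8.0000−7.0000)² + (4.0000−6.0000)²) = 2.2361
L_4 = √((4.0000−7.0000)² + (8.0000−6.0000)²) = 3.6056

(6.7082, 7.2801, 2.2361, 3.6056)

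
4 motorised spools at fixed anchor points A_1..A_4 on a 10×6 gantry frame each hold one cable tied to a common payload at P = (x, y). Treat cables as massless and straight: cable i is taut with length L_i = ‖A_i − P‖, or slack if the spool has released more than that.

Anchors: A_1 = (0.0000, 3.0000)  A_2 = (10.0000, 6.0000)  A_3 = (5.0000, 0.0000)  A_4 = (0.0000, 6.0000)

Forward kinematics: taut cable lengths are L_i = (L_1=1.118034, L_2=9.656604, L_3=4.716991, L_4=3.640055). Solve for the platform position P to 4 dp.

(1.0000, 2.5000)

expand ‖A_i−P‖²=L_i² and subtract eq 1 (c_i ≔ ‖A_i‖²−L_i²)
c_1 = 0.0000+9.0000−1.2500 = 7.7500
eq1−eq2 → [-20.0000  -6.0000]·P = -35.0000
eq1−eq3 → [-10.0000  6.0000]·P = 5.0000
eq1−eq4 → [0.0000  -6.0000]·P = -15.0000
2×2 solve → P = (1.0000, 2.5000)
check cable 4: ‖A_4−P‖² = 13.2500 ≈ L_4² = 13.2500 ✓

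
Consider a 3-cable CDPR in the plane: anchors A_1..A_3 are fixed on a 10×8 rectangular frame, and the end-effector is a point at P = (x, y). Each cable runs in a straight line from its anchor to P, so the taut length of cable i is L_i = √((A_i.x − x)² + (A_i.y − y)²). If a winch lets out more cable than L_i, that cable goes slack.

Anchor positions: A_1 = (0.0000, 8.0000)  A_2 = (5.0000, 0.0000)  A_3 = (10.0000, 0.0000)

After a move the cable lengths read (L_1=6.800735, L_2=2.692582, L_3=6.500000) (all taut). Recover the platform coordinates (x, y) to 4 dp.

(4.0000, 2.5000)

circle eqns → linear via eq_j − eq_1; set q_j = A_j·A_j − L_j²
q_1 = 0.0000+64.0000−46.2500 = 17.7500
-10.0000·x + 16.0000·y = q_1−q_2 = 0.0000
-20.0000·x + 16.0000·y = q_1−q_3 = -40.0000
solve first two rows → x=4.0000, y=2.5000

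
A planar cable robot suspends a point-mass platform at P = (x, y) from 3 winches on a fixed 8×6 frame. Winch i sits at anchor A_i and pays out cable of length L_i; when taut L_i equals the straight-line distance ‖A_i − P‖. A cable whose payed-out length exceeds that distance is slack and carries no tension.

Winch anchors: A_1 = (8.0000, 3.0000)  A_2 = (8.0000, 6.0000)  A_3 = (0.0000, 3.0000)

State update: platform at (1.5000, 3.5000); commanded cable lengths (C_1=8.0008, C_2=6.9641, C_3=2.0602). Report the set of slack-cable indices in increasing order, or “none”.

i=1: geometric 6.5192 vs commanded 8.0008 ⇒ slack
i=2: geometric 6.9642 vs commanded 6.9641 ⇒ taut
i=3: geometric 1.5811 vs commanded 2.0602 ⇒ slack

1, 3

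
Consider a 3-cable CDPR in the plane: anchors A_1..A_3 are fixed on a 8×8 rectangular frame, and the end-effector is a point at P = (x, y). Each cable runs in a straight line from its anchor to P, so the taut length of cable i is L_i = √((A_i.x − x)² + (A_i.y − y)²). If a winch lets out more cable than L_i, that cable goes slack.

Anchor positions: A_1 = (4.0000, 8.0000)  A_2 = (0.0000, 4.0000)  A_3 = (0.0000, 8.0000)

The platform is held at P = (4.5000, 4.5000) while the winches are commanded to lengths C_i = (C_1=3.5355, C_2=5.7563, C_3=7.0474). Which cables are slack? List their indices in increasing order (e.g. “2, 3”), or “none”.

2, 3

cable 1: L_1 = ‖A_1−P‖ = 3.5355;  C_1 = 3.5355 → taut
cable 2: L_2 = ‖A_2−P‖ = 4.5277;  C_2 = 5.7563 → slack
cable 3: L_3 = ‖A_3−P‖ = 5.7009;  C_3 = 7.0474 → slack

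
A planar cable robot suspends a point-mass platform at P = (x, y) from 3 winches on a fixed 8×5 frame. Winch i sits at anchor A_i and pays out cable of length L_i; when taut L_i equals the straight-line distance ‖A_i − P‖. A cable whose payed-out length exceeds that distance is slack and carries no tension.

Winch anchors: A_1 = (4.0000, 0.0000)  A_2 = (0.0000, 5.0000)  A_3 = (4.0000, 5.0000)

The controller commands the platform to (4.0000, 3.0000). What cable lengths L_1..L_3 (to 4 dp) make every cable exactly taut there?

(3.0000, 4.4721, 2.0000)

cable 1: Δx=0.0000, Δy=-3.0000; L_1 = √(Δx²+Δy²) = 3.0000
cable 2: Δx=-4.0000, Δy=2.0000; L_2 = √(Δx²+Δy²) = 4.4721
cable 3: Δx=0.0000, Δy=2.0000; L_3 = √(Δx²+Δy²) = 2.0000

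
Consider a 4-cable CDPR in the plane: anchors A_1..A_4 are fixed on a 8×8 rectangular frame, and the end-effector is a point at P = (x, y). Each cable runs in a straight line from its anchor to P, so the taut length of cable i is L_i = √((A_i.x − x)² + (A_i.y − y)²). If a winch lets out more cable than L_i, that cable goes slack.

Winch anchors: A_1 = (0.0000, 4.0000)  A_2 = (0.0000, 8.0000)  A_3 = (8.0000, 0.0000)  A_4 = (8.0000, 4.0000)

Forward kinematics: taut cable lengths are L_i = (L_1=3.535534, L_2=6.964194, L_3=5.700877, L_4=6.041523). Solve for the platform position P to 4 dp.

each cable: (A_i−P)·(A_i−P) = L_i²; let q_i = ‖A_i‖²−L_i²
q_1 = 0.0000+16.0000−12.5000 = 3.5000
row 1: 0.0000x − 8.0000y = -12.0000  (q_2=15.5000)
row 2: -16.0000x + 8.0000y = -28.0000  (q_3=31.5000)
row 3: -16.0000x + 0.0000y = -40.0000  (q_4=43.5000)
Cramer on rows 1–2 → x = 2.5000, y = 1.5000
check cable 4: ‖A_4−P‖² = 36.5000 ≈ L_4² = 36.5000 ✓

(2.5000, 1.5000)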